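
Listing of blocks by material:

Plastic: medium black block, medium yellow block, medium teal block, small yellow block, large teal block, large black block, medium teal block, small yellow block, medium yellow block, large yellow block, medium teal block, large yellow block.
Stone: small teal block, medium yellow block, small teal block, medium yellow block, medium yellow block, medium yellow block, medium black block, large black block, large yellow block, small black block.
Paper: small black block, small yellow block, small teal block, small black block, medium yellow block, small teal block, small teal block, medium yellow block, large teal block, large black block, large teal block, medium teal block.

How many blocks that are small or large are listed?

large: 9; small: 11; together 9 + 11 = 20.

20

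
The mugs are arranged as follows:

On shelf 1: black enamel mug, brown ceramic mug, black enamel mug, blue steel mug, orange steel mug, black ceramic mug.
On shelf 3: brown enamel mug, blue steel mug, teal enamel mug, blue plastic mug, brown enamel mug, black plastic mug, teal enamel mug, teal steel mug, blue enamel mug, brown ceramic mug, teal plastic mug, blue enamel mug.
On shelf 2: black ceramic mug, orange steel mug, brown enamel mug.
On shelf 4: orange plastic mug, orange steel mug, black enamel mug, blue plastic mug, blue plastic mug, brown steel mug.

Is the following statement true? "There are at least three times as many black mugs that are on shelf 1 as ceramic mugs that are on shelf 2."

True

There are 3 black mugs on shelf 1.
There is 1 ceramic mug on shelf 2.
The claim requires 3 ≥ 3 × 1 = 3, which holds.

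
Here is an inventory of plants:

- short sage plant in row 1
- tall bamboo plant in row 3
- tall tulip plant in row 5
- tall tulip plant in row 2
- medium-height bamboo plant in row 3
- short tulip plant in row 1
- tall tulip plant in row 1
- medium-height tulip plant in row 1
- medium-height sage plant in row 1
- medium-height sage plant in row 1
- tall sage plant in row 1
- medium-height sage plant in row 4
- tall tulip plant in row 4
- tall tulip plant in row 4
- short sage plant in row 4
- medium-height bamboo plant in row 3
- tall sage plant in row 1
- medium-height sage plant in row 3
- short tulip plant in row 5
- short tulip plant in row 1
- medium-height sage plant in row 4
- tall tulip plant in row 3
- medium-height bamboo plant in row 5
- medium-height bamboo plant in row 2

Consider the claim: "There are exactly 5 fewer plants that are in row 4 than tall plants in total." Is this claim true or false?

False

|plants in row 4| = 5.
|tall plants| = 9.
The claim requires 9 − 5 (= 4) to equal 5, which does not hold.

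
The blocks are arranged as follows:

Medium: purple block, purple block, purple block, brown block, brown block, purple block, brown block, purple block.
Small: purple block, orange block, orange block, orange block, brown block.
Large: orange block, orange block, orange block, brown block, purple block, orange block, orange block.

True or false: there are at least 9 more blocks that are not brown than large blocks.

blocks that are not brown: 15.
large blocks: 7.
The claim requires 15 − 7 = 8 ≥ 9, which does not hold.

False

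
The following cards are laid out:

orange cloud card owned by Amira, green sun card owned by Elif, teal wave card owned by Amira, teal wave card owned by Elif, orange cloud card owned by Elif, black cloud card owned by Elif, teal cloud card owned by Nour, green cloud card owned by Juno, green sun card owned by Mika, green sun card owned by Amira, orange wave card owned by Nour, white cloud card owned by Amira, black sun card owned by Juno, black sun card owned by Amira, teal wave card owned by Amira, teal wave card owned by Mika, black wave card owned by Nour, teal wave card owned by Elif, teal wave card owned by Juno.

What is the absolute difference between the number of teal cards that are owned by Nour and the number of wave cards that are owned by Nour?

1

teal cards owned by Nour: 1. wave cards owned by Nour: 2.
|1 − 2| = 2 − 1 = 1.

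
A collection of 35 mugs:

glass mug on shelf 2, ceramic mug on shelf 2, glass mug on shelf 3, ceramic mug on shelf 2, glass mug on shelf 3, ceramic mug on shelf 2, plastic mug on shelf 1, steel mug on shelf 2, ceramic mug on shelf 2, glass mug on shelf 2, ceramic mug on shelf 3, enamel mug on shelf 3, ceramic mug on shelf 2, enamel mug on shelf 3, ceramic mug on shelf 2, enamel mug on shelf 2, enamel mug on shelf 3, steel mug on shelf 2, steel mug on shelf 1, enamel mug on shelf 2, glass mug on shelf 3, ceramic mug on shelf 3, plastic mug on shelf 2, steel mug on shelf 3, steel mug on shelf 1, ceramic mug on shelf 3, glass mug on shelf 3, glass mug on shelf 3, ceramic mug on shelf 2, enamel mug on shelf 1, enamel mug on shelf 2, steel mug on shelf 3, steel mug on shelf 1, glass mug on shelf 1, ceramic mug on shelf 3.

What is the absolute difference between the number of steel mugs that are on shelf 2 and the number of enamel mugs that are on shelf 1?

steel mugs on shelf 2: 2. enamel mugs on shelf 1: 1.
|2 − 1| = 2 − 1 = 1.

1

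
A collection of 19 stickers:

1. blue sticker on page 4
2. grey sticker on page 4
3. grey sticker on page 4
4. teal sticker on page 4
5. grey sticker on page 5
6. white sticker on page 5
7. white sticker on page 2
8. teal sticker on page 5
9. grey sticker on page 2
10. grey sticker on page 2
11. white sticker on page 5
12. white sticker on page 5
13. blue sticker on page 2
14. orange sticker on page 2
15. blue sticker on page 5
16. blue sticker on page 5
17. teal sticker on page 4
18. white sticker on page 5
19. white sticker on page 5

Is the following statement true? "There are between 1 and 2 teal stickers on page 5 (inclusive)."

teal stickers on page 5: 1.
The claim requires 1 ≤ 1 ≤ 2, which holds.

True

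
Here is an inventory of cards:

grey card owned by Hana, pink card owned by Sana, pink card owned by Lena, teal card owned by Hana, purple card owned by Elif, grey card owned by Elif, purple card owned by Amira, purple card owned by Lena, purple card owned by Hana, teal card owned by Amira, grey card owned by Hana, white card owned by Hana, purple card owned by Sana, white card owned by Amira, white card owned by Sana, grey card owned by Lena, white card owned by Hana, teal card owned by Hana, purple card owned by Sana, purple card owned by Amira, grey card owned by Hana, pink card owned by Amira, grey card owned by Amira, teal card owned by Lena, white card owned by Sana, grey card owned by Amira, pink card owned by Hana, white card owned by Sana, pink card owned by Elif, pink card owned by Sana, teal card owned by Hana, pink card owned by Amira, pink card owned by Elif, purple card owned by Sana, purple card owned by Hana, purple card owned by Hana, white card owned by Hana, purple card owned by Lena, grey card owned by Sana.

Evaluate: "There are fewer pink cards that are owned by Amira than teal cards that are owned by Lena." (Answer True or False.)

Count of pink cards owned by Amira: 2.
Count of teal cards owned by Lena: 1.
The claim requires 2 < 1, which does not hold.

False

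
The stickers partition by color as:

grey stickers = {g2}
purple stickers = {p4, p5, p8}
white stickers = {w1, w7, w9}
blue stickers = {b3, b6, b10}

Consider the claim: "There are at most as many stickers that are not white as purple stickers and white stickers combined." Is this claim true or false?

There are 7 stickers that are not white.
purple stickers: 3; white stickers: 3; combined: 3 + 3 = 6.
The claim requires 7 ≤ 6, which does not hold.

False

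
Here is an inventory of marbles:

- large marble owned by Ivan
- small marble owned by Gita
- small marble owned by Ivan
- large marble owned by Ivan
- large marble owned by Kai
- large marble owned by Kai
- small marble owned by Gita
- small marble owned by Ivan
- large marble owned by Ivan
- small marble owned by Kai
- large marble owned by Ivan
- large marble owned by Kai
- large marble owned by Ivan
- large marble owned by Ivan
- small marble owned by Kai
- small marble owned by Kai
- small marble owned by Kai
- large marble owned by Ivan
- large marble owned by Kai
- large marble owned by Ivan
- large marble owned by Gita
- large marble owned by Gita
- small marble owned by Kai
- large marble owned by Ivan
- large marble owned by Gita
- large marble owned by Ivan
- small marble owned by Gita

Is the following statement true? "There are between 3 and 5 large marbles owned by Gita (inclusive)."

large marbles owned by Gita: 3.
The claim requires 3 ≤ 3 ≤ 5, which holds.

True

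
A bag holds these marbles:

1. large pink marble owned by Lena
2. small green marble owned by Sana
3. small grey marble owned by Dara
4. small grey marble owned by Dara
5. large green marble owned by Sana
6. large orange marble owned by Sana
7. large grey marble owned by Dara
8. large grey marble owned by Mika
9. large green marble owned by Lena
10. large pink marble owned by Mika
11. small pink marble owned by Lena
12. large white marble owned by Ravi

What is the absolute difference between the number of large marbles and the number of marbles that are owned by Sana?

5

large marbles: 8. marbles owned by Sana: 3.
|8 − 3| = 8 − 3 = 5.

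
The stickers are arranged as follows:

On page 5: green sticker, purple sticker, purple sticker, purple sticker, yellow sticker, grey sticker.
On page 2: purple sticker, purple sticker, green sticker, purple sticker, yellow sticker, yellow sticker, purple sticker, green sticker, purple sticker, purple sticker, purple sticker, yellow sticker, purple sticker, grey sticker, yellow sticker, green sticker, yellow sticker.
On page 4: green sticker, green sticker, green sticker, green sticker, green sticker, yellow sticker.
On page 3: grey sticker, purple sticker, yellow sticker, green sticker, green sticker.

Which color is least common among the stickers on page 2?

Counts by color (restricted to stickers on page 2): purple 8, yellow 5, green 3, grey 1.
The minimum is 1, held uniquely by grey.

grey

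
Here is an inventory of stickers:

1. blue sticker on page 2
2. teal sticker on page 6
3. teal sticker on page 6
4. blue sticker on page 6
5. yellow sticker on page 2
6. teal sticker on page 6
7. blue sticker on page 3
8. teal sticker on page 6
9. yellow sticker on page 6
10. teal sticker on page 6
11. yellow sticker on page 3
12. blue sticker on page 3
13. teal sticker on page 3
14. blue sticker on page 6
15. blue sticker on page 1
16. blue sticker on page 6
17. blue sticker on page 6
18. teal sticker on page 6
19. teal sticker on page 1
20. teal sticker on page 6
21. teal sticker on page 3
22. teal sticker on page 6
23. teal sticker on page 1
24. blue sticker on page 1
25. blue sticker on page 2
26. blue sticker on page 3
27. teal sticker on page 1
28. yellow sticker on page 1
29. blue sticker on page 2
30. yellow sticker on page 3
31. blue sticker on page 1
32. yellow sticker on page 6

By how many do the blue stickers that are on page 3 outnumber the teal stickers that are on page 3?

blue stickers on page 3: 3.
teal stickers on page 3: 2.
3 − 2 = 1.

1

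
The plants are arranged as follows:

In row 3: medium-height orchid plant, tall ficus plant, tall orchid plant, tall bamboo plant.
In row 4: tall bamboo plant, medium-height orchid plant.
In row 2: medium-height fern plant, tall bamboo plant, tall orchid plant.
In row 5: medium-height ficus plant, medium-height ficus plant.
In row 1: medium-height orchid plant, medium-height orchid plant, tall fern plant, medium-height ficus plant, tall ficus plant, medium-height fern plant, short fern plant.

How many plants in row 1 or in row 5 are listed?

in row 1: 7; in row 5: 2; together 7 + 2 = 9.

9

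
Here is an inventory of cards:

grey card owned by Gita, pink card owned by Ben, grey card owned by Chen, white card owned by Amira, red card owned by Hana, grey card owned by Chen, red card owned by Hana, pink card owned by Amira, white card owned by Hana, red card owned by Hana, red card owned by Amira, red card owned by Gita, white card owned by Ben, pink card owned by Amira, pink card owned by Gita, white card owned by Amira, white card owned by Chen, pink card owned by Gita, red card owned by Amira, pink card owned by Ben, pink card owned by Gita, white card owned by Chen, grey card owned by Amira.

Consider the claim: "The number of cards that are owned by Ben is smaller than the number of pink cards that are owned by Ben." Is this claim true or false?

|cards owned by Ben| = 3.
|pink cards owned by Ben| = 2.
The claim requires 3 < 2, which does not hold.

False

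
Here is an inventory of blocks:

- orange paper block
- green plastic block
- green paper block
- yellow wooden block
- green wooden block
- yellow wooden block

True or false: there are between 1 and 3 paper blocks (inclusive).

True

|paper blocks| = 2.
The claim requires 1 ≤ 2 ≤ 3, which holds.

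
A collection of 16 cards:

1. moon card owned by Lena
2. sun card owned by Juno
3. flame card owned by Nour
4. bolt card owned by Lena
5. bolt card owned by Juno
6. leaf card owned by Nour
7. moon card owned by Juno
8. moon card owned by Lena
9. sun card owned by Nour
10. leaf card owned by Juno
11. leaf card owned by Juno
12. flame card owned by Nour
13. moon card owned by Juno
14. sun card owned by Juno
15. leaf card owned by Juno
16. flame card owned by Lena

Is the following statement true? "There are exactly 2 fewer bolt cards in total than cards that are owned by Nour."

True

There are 2 bolt cards.
Count of cards owned by Nour: 4.
The claim requires 4 − 2 (= 2) to equal 2, which holds.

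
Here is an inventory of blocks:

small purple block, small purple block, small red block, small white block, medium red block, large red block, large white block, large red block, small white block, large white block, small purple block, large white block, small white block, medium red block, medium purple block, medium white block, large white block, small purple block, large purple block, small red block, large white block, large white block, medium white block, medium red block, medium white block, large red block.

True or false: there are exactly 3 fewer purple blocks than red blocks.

False

There are 6 purple blocks.
There are 8 red blocks.
The claim requires 8 − 6 (= 2) to equal 3, which does not hold.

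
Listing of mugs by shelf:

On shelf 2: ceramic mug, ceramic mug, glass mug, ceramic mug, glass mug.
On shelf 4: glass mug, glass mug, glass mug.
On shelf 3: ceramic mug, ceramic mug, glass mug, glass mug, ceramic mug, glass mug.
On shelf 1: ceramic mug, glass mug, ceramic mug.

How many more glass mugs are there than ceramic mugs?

1

glass mugs: 9.
ceramic mugs: 8.
9 − 8 = 1.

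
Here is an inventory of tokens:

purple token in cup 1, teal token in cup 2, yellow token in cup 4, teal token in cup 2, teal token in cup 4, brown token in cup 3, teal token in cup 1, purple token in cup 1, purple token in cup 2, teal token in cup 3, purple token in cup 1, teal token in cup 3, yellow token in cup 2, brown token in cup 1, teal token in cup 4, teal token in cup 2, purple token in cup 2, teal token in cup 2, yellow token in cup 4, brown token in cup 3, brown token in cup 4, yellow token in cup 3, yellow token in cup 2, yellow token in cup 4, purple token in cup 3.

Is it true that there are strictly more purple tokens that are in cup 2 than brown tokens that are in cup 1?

|purple tokens in cup 2| = 2.
|brown tokens in cup 1| = 1.
The claim requires 2 > 1, which holds.

True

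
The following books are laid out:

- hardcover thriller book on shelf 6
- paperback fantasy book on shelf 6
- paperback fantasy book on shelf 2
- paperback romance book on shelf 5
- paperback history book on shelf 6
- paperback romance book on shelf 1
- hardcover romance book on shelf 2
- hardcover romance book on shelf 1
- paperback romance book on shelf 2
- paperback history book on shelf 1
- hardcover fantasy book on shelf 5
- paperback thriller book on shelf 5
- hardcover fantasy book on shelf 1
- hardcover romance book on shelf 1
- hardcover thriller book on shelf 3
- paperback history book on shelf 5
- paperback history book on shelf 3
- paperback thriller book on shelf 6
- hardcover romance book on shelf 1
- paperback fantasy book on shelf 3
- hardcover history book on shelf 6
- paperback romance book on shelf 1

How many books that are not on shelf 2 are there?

19

Total books: 22; with the excluded value: 3; remaining 22 − 3 = 19.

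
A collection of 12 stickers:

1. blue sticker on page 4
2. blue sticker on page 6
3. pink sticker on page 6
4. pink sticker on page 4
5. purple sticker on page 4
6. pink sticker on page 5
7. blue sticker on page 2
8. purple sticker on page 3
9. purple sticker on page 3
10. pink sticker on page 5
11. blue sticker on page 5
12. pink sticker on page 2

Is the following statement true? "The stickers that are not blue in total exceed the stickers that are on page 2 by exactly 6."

There are 8 stickers that are not blue.
There are 2 stickers on page 2.
The claim requires 8 − 2 (= 6) to equal 6, which holds.

True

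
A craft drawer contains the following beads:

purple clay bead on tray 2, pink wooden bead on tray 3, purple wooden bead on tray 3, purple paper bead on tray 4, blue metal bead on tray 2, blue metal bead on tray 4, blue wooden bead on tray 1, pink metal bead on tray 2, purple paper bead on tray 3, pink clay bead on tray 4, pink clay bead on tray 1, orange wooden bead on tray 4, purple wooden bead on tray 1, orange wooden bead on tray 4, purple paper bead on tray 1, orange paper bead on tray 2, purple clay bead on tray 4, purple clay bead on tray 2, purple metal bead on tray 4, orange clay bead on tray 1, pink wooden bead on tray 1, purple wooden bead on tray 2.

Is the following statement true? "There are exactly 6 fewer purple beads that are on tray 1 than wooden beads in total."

There are 2 purple beads on tray 1.
There are 8 wooden beads.
The claim requires 8 − 2 (= 6) to equal 6, which holds.

True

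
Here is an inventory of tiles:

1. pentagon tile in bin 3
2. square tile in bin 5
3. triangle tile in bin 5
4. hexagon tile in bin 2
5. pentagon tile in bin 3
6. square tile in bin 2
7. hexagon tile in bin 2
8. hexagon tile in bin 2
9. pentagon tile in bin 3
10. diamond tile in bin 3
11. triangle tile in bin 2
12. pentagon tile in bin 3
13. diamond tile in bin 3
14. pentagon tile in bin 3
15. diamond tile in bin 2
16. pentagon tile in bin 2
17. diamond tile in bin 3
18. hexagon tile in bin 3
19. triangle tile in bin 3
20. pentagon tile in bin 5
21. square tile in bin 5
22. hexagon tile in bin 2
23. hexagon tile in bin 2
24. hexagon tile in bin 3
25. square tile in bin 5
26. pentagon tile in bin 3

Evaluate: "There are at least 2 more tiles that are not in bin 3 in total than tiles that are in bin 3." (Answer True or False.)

tiles that are not in bin 3: 14.
tiles in bin 3: 12.
The claim requires 14 − 12 = 2 ≥ 2, which holds.

True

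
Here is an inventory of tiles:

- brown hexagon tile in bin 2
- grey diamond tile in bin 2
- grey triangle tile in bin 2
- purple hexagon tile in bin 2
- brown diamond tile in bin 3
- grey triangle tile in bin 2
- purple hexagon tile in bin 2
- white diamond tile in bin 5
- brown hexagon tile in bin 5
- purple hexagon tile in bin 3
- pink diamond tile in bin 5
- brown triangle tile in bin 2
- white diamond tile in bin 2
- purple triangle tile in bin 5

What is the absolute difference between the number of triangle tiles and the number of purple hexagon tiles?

triangle tiles: 4. purple hexagon tiles: 3.
|4 − 3| = 4 − 3 = 1.

1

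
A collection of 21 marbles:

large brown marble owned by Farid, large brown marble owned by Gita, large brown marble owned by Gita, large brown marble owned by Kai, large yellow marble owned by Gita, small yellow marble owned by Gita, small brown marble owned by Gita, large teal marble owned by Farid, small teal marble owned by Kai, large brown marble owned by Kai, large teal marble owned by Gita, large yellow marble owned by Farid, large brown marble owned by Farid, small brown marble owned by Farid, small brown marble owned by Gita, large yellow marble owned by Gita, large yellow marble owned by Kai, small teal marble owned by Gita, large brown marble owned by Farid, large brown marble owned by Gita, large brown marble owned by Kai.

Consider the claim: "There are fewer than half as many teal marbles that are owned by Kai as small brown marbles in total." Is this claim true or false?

True

Count of teal marbles owned by Kai: 1.
There are 3 small brown marbles.
The claim requires 2 × 1 = 2 < 3, which holds.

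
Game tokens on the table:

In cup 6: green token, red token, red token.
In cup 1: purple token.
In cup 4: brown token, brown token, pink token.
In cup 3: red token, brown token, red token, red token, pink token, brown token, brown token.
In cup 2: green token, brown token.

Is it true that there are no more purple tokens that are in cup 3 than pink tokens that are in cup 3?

True

|purple tokens in cup 3| = 0.
|pink tokens in cup 3| = 1.
The claim requires 0 ≤ 1, which holds.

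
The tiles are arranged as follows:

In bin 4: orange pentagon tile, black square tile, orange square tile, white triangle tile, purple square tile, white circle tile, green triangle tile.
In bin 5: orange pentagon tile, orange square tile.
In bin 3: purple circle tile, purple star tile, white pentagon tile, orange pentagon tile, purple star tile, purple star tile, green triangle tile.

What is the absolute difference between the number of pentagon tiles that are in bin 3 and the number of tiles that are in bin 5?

0

pentagon tiles in bin 3: 2. tiles in bin 5: 2.
|2 − 2| = 2 − 2 = 0.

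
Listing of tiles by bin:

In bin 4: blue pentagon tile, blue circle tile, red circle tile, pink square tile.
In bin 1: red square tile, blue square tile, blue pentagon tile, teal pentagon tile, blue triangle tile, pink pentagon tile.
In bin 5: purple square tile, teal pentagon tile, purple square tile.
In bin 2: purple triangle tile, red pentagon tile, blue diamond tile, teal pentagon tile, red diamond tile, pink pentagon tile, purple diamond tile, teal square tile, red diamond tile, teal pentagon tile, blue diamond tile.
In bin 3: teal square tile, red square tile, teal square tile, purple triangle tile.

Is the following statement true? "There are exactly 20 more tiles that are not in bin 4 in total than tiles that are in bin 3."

tiles that are not in bin 4: 24.
tiles in bin 3: 4.
The claim requires 24 − 4 (= 20) to equal 20, which holds.

True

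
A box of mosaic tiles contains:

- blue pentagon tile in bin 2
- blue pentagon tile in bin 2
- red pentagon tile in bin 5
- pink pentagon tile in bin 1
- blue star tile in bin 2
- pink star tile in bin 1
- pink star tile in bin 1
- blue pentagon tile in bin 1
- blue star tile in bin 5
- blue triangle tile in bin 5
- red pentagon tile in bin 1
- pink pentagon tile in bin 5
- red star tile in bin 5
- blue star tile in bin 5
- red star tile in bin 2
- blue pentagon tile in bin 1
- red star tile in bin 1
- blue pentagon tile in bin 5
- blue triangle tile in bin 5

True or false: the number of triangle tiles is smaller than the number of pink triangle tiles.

There are 2 triangle tiles.
There are 0 pink triangle tiles.
The claim requires 2 < 0, which does not hold.

False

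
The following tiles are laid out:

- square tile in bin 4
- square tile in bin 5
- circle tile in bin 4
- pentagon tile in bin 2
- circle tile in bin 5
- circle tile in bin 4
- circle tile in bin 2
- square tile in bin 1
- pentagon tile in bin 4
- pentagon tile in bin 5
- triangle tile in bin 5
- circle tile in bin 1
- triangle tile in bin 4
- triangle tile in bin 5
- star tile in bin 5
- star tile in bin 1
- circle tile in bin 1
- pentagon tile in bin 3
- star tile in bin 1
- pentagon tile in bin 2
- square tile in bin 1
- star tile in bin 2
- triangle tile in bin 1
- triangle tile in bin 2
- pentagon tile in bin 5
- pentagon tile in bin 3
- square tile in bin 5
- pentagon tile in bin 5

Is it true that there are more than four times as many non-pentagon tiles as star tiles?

non-pentagon tiles: 20.
star tiles: 4.
The claim requires 20 > 4 × 4 = 16, which holds.

True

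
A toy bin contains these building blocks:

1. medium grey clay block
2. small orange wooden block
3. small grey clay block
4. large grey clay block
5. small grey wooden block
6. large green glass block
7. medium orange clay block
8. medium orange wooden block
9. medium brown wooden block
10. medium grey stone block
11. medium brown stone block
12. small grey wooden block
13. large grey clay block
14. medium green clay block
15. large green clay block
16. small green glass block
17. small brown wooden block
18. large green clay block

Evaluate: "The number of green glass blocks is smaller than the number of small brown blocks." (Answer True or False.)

green glass blocks: 2.
small brown blocks: 1.
The claim requires 2 < 1, which does not hold.

False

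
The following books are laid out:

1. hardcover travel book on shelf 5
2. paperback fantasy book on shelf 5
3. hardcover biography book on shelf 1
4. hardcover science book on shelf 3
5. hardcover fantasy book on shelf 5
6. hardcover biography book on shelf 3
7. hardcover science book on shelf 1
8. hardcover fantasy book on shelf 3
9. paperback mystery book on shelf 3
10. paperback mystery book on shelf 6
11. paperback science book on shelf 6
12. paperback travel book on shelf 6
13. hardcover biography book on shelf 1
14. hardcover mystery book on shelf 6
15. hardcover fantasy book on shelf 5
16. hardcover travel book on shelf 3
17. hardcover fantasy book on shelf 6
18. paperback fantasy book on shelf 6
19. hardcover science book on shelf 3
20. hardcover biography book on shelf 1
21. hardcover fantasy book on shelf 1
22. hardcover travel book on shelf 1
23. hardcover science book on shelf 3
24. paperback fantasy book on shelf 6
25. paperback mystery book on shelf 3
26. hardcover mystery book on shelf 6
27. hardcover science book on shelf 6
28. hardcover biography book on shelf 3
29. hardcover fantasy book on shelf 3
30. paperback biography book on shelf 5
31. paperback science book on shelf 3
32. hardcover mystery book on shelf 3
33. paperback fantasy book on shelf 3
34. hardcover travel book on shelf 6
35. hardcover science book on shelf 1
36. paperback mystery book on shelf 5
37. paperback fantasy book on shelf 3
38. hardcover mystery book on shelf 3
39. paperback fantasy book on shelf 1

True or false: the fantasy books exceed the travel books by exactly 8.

fantasy books: 12.
travel books: 5.
The claim requires 12 − 5 (= 7) to equal 8, which does not hold.

False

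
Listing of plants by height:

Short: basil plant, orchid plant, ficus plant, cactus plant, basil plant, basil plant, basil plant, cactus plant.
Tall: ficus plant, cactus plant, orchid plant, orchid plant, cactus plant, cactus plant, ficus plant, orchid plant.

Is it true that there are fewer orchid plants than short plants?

|orchid plants| = 4.
|short plants| = 8.
The claim requires 4 < 8, which holds.

True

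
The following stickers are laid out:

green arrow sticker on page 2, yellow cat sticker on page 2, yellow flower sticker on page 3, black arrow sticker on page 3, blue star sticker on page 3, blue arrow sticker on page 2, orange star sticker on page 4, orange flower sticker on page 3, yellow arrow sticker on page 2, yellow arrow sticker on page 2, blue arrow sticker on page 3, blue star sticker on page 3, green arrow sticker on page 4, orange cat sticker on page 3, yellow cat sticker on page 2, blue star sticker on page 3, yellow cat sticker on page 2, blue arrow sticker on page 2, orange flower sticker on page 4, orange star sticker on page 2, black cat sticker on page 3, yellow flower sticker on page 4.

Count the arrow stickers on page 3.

2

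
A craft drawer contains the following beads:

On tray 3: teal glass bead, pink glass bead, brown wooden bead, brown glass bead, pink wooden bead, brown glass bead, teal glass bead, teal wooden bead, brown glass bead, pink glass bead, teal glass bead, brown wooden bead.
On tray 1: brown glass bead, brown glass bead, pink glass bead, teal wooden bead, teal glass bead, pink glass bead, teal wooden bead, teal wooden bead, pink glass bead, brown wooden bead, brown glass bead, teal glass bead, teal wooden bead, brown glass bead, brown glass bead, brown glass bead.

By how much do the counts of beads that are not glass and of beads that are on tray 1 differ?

7

beads that are not glass: 9. beads on tray 1: 16.
|9 − 16| = 16 − 9 = 7.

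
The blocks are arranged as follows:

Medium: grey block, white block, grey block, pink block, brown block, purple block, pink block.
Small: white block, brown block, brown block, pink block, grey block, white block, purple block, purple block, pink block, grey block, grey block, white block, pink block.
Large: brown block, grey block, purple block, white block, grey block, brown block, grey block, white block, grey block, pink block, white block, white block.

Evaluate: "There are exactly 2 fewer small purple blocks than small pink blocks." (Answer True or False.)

small purple blocks: 2.
small pink blocks: 3.
The claim requires 3 − 2 (= 1) to equal 2, which does not hold.

False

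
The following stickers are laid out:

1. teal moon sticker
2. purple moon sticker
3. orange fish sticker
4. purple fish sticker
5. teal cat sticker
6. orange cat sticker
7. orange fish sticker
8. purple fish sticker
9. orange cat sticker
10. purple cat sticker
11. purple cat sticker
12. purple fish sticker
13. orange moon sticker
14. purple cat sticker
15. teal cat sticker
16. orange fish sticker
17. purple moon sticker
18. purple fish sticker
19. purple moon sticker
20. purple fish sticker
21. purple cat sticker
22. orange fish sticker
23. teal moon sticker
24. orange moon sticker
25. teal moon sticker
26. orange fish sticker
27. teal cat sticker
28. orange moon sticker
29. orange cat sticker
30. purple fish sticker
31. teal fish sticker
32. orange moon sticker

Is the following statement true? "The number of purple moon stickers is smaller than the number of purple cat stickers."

|purple moon stickers| = 3.
|purple cat stickers| = 4.
The claim requires 3 < 4, which holds.

True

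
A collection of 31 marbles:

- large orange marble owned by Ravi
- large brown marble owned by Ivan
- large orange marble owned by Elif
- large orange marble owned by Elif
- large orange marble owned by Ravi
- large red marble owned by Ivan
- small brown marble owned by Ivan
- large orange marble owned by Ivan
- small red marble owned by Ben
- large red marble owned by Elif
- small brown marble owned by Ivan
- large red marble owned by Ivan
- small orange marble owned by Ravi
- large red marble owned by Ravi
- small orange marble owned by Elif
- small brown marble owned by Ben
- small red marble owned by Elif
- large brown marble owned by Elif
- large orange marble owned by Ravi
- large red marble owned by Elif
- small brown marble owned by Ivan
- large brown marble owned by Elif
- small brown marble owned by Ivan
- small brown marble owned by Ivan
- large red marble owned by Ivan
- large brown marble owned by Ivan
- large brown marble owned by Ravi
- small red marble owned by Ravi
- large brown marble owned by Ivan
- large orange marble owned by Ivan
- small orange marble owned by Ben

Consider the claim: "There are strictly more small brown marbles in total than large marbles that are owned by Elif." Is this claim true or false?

small brown marbles: 6.
large marbles owned by Elif: 6.
The claim requires 6 > 6, which does not hold.

False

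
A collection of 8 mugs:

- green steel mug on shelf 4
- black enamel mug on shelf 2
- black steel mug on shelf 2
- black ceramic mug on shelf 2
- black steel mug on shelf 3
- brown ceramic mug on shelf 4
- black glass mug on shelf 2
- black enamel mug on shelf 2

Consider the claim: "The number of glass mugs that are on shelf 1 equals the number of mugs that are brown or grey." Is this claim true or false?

glass mugs on shelf 1: 0.
mugs that are brown or grey: 1.
The claim requires 0 = 1, which does not hold.

False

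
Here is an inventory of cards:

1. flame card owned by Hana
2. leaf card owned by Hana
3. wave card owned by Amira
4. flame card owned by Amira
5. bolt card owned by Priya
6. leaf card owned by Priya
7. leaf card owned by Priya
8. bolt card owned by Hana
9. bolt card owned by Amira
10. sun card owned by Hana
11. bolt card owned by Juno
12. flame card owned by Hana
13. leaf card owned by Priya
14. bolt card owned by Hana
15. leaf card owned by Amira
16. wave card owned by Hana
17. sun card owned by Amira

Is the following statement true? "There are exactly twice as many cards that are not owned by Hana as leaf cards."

True

|cards that are not owned by Hana| = 10.
|leaf cards| = 5.
The claim requires 10 = 2 × 5 = 10, which holds.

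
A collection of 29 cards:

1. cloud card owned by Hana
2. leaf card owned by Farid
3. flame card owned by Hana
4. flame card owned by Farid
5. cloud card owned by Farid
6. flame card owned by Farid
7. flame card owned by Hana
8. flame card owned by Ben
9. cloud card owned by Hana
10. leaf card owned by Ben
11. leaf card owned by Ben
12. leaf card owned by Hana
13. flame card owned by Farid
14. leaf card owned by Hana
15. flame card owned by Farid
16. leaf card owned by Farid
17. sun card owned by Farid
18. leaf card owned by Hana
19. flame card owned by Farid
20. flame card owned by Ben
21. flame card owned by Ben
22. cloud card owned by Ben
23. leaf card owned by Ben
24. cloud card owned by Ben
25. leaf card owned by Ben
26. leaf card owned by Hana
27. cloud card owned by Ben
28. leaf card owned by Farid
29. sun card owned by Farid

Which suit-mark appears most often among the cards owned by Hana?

leaf

Counts by suit-mark (restricted to cards owned by Hana): leaf 4, cloud 2, flame 2.
The maximum is 4, held uniquely by leaf.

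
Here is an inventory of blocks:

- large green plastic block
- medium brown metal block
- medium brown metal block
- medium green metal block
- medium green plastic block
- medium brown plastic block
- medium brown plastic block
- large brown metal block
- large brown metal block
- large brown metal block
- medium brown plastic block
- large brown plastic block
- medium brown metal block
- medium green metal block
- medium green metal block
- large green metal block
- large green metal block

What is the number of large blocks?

7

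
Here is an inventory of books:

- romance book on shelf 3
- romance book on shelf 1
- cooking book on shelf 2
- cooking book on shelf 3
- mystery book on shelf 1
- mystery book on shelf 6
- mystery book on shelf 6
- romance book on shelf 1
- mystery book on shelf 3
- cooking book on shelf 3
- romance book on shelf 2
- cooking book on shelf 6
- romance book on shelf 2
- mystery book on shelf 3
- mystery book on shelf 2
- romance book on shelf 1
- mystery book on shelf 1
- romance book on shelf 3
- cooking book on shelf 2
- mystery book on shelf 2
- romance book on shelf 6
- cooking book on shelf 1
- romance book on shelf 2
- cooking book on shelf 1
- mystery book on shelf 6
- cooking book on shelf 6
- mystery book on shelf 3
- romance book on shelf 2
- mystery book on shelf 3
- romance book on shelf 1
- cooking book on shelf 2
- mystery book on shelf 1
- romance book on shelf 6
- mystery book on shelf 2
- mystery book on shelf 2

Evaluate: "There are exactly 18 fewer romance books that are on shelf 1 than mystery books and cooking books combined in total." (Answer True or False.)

False

romance books on shelf 1: 4.
mystery books: 14; cooking books: 9; combined: 14 + 9 = 23.
The claim requires 23 − 4 (= 19) to equal 18, which does not hold.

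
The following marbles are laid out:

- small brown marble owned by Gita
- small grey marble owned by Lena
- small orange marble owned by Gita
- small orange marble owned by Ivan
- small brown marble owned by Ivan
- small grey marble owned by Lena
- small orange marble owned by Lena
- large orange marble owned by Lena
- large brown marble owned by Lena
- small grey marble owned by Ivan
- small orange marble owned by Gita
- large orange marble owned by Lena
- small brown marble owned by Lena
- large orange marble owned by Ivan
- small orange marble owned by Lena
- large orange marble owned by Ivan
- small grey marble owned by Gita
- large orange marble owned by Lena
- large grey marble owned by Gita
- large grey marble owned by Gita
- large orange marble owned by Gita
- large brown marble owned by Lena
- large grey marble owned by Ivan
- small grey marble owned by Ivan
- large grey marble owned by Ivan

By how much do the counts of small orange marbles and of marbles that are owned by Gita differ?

small orange marbles: 5. marbles owned by Gita: 7.
|5 − 7| = 7 − 5 = 2.

2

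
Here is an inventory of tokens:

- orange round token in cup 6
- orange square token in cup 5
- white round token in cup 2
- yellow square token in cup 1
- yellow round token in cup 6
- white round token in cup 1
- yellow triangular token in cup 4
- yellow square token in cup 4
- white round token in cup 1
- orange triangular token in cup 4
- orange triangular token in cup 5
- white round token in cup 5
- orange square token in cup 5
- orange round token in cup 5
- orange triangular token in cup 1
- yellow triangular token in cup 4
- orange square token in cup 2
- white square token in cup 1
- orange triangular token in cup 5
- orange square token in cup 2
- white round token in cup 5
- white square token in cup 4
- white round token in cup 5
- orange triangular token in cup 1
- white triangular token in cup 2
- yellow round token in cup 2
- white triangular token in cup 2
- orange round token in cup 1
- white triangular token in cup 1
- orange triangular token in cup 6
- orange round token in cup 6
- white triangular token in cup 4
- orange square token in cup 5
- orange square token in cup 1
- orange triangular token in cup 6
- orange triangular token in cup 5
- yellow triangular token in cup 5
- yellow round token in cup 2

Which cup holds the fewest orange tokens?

Counts by cup (restricted to orange tokens): cup 5→7, cup 6→4, cup 1→4, cup 2→2, cup 4→1.
The minimum is 1, held uniquely by cup 4.

cup 4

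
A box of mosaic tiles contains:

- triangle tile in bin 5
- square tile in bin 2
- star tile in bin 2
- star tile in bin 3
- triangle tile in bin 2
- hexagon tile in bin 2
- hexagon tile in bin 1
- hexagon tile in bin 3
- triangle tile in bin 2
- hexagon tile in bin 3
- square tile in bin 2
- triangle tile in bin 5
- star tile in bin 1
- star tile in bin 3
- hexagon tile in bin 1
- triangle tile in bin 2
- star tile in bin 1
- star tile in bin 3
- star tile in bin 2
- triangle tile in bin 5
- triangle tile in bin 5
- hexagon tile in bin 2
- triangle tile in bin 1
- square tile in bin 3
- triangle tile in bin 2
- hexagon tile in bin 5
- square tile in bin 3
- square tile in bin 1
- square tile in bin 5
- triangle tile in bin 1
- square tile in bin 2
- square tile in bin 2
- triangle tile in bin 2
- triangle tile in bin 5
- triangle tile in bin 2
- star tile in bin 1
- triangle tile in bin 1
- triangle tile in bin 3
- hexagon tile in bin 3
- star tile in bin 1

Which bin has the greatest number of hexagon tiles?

Counts by bin (restricted to hexagon tiles): bin 3→3, bin 1→2, bin 2→2, bin 5→1.
The maximum is 3, held uniquely by bin 3.

bin 3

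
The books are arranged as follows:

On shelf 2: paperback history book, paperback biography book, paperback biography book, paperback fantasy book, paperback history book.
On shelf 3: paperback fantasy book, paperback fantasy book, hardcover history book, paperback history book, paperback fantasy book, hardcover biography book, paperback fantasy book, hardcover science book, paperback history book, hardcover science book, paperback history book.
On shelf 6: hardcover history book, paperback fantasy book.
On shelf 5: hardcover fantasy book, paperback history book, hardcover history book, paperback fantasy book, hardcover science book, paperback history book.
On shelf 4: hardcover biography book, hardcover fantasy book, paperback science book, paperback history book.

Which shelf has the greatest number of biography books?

shelf 2

Counts by shelf (restricted to biography books): shelf 2→2, shelf 4→1, shelf 3→1, shelf 6→0, shelf 5→0.
The maximum is 2, held uniquely by shelf 2.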